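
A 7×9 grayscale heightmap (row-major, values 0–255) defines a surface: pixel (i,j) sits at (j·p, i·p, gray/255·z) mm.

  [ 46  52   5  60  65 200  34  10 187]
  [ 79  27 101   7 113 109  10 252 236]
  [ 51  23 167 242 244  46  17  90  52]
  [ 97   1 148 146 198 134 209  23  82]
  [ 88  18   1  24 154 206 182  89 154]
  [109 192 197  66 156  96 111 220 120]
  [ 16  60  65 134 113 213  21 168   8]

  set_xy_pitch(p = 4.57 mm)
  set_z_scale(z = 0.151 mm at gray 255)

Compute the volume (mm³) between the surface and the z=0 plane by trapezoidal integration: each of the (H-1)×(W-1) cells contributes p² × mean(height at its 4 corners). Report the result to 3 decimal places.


64.522

height_mm = gray/255 × 0.151; cell vol = 4.57² × mean(4 corners)
unit = 4.57² × 0.151 / (4×255) = 0.00309178 mm³ per gray-sum
row 0: Σ corner-gray over 8 cells = 2638  → 8.1561
row 1: Σ corner-gray over 8 cells = 3314  → 10.2462
row 2: Σ corner-gray over 8 cells = 3658  → 11.3097
row 3: Σ corner-gray over 8 cells = 3487  → 10.7811
row 4: Σ corner-gray over 8 cells = 3895  → 12.0425
row 5: Σ corner-gray over 8 cells = 3877  → 11.9868
Σ rows: total corner-gray = 20869  → 64.5224 mm³


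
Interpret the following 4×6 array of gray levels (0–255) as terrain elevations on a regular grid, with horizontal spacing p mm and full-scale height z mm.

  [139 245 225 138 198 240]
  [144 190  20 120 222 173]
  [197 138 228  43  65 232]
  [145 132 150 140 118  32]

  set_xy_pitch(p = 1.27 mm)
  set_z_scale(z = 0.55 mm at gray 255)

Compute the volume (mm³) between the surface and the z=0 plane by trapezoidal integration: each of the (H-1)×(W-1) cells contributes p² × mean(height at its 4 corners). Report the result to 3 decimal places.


7.692

height_mm = gray/255 × 0.55; cell vol = 1.27² × mean(4 corners)
unit = 1.27² × 0.55 / (4×255) = 0.000869701 mm³ per gray-sum
row 0: Σ corner-gray over 5 cells = 3412  → 2.9674
row 1: Σ corner-gray over 5 cells = 2798  → 2.4334
row 2: Σ corner-gray over 5 cells = 2634  → 2.2908
Σ rows: total corner-gray = 8844  → 7.6916 mm³


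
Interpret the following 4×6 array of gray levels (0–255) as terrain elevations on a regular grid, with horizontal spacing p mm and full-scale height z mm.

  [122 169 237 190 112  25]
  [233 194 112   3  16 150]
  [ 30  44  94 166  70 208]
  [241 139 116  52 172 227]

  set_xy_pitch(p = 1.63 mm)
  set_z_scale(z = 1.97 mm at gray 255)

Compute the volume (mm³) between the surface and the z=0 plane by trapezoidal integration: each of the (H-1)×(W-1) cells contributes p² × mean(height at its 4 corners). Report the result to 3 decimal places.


36.059

height_mm = gray/255 × 1.97; cell vol = 1.63² × mean(4 corners)
unit = 1.63² × 1.97 / (4×255) = 0.00513146 mm³ per gray-sum
row 0: Σ corner-gray over 5 cells = 2596  → 13.3213
row 1: Σ corner-gray over 5 cells = 2019  → 10.3604
row 2: Σ corner-gray over 5 cells = 2412  → 12.3771
Σ rows: total corner-gray = 7027  → 36.0588 mm³


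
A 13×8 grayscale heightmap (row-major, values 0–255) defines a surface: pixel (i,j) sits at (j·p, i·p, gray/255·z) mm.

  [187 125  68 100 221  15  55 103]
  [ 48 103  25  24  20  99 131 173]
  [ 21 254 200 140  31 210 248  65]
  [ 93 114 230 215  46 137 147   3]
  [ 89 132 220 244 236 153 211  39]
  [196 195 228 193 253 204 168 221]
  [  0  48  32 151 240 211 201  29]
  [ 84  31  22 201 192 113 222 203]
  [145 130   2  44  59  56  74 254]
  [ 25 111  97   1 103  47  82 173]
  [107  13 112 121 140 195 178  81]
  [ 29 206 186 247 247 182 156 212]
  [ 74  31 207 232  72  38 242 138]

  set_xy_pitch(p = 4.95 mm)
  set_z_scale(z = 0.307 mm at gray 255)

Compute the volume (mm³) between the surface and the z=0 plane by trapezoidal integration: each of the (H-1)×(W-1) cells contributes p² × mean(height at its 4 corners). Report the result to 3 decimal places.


331.496

height_mm = gray/255 × 0.307; cell vol = 4.95² × mean(4 corners)
unit = 4.95² × 0.307 / (4×255) = 0.00737477 mm³ per gray-sum
row 0: Σ corner-gray over 7 cells = 2483  → 18.3116
row 1: Σ corner-gray over 7 cells = 3277  → 24.1671
row 2: Σ corner-gray over 7 cells = 4126  → 30.4283
row 3: Σ corner-gray over 7 cells = 4394  → 32.4047
row 4: Σ corner-gray over 7 cells = 5419  → 39.9639
row 5: Σ corner-gray over 7 cells = 4694  → 34.6172
row 6: Σ corner-gray over 7 cells = 3644  → 26.8737
row 7: Σ corner-gray over 7 cells = 2978  → 21.9621
row 8: Σ corner-gray over 7 cells = 2209  → 16.2909
row 9: Σ corner-gray over 7 cells = 2786  → 20.5461
row 10: Σ corner-gray over 7 cells = 4395  → 32.4121
row 11: Σ corner-gray over 7 cells = 4545  → 33.5183
Σ rows: total corner-gray = 44950  → 331.4960 mm³


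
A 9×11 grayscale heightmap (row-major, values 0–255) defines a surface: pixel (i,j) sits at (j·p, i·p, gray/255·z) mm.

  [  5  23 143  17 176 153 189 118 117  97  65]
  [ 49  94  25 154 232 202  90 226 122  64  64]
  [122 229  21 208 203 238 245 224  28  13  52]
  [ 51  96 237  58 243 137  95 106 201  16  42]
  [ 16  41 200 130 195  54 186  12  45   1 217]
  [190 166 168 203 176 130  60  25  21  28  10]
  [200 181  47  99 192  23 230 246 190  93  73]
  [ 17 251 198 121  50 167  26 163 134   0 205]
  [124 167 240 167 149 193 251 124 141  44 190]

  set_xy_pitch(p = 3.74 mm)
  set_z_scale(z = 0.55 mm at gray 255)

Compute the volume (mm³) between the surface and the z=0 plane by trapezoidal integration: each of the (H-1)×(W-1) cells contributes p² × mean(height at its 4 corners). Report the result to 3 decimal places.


height_mm = gray/255 × 0.55; cell vol = 3.74² × mean(4 corners)
unit = 3.74² × 0.55 / (4×255) = 0.00754233 mm³ per gray-sum
row 0: Σ corner-gray over 10 cells = 4667  → 35.2001
row 1: Σ corner-gray over 10 cells = 5523  → 41.6563
row 2: Σ corner-gray over 10 cells = 5463  → 41.2038
row 3: Σ corner-gray over 10 cells = 4432  → 33.4276
row 4: Σ corner-gray over 10 cells = 4115  → 31.0367
row 5: Σ corner-gray over 10 cells = 5029  → 37.9304
row 6: Σ corner-gray over 10 cells = 5317  → 40.1026
row 7: Σ corner-gray over 10 cells = 5708  → 43.0516
Σ rows: total corner-gray = 40254  → 303.6091 mm³

303.609


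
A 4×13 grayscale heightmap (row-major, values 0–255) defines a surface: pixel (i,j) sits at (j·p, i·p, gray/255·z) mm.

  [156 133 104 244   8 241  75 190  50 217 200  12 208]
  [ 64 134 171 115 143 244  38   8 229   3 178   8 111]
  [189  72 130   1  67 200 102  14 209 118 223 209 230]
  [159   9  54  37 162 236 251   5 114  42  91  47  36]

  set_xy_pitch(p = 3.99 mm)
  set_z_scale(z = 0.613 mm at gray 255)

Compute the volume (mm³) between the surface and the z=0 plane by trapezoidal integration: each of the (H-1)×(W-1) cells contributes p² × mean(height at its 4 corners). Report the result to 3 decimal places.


height_mm = gray/255 × 0.613; cell vol = 3.99² × mean(4 corners)
unit = 3.99² × 0.613 / (4×255) = 0.00956767 mm³ per gray-sum
row 0: Σ corner-gray over 12 cells = 6029  → 57.6835
row 1: Σ corner-gray over 12 cells = 5826  → 55.7412
row 2: Σ corner-gray over 12 cells = 5400  → 51.6654
Σ rows: total corner-gray = 17255  → 165.0901 mm³

165.090


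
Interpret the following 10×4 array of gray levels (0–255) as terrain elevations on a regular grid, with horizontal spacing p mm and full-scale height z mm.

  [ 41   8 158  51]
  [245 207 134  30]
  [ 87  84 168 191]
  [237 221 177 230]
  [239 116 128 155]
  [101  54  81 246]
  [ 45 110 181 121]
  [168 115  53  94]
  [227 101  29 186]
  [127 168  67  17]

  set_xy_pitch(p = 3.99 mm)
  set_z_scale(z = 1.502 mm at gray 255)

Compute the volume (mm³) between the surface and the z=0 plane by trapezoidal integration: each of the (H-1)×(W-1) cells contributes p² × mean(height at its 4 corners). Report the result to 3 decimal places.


height_mm = gray/255 × 1.502; cell vol = 3.99² × mean(4 corners)
unit = 3.99² × 1.502 / (4×255) = 0.0234431 mm³ per gray-sum
row 0: Σ corner-gray over 3 cells = 1381  → 32.3750
row 1: Σ corner-gray over 3 cells = 1739  → 40.7676
row 2: Σ corner-gray over 3 cells = 2045  → 47.9412
row 3: Σ corner-gray over 3 cells = 2145  → 50.2855
row 4: Σ corner-gray over 3 cells = 1499  → 35.1412
row 5: Σ corner-gray over 3 cells = 1365  → 31.9999
row 6: Σ corner-gray over 3 cells = 1346  → 31.5544
row 7: Σ corner-gray over 3 cells = 1271  → 29.7962
row 8: Σ corner-gray over 3 cells = 1287  → 30.1713
Σ rows: total corner-gray = 14078  → 330.0324 mm³

330.032


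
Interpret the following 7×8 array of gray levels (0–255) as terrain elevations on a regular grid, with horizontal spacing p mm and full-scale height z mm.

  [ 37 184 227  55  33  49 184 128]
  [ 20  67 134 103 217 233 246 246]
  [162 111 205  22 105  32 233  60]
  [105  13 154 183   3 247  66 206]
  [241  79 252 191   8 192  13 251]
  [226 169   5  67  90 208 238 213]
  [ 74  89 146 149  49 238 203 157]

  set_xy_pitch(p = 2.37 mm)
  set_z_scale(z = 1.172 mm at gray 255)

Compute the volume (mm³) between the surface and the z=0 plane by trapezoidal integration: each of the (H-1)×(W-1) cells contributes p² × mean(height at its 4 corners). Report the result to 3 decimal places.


145.936

height_mm = gray/255 × 1.172; cell vol = 2.37² × mean(4 corners)
unit = 2.37² × 1.172 / (4×255) = 0.00645393 mm³ per gray-sum
row 0: Σ corner-gray over 7 cells = 3895  → 25.1381
row 1: Σ corner-gray over 7 cells = 3904  → 25.1961
row 2: Σ corner-gray over 7 cells = 3281  → 21.1753
row 3: Σ corner-gray over 7 cells = 3605  → 23.2664
row 4: Σ corner-gray over 7 cells = 3955  → 25.5253
row 5: Σ corner-gray over 7 cells = 3972  → 25.6350
Σ rows: total corner-gray = 22612  → 145.9362 mm³


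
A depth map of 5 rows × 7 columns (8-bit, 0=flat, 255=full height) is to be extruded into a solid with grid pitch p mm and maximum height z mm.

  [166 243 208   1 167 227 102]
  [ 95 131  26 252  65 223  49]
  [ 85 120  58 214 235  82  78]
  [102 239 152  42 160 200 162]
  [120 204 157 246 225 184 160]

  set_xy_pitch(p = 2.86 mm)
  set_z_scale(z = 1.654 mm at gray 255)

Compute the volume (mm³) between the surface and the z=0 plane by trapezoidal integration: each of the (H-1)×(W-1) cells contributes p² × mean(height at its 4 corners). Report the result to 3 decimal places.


188.478

height_mm = gray/255 × 1.654; cell vol = 2.86² × mean(4 corners)
unit = 2.86² × 1.654 / (4×255) = 0.0132638 mm³ per gray-sum
row 0: Σ corner-gray over 6 cells = 3498  → 46.3967
row 1: Σ corner-gray over 6 cells = 3119  → 41.3697
row 2: Σ corner-gray over 6 cells = 3431  → 45.5080
row 3: Σ corner-gray over 6 cells = 4162  → 55.2039
Σ rows: total corner-gray = 14210  → 188.4784 mm³


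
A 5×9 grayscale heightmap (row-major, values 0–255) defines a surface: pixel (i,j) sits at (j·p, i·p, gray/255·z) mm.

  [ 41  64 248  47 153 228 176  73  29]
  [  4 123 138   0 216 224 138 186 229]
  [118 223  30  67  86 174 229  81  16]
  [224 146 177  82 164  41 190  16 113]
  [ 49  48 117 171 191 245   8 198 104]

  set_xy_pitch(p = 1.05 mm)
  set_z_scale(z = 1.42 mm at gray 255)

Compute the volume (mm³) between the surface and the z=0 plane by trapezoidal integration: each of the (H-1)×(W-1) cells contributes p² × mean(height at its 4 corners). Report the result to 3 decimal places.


25.308

height_mm = gray/255 × 1.42; cell vol = 1.05² × mean(4 corners)
unit = 1.05² × 1.42 / (4×255) = 0.00153485 mm³ per gray-sum
row 0: Σ corner-gray over 8 cells = 4331  → 6.6474
row 1: Σ corner-gray over 8 cells = 4197  → 6.4418
row 2: Σ corner-gray over 8 cells = 3883  → 5.9598
row 3: Σ corner-gray over 8 cells = 4078  → 6.2591
Σ rows: total corner-gray = 16489  → 25.3082 mm³


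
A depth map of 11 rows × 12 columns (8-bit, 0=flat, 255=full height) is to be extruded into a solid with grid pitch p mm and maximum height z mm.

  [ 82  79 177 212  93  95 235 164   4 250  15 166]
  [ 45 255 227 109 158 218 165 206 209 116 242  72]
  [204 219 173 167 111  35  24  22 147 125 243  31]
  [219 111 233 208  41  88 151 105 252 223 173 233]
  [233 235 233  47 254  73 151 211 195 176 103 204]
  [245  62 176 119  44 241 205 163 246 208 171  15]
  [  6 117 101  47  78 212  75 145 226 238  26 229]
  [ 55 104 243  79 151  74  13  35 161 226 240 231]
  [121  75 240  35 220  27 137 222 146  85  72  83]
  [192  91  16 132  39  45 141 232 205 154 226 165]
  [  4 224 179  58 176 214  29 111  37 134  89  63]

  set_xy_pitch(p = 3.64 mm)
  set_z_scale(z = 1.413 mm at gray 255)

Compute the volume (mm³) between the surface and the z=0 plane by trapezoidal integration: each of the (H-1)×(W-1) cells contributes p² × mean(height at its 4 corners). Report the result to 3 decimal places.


1164.250

height_mm = gray/255 × 1.413; cell vol = 3.64² × mean(4 corners)
unit = 3.64² × 1.413 / (4×255) = 0.0183546 mm³ per gray-sum
row 0: Σ corner-gray over 11 cells = 6823  → 125.2334
row 1: Σ corner-gray over 11 cells = 6694  → 122.8656
row 2: Σ corner-gray over 11 cells = 6389  → 117.2675
row 3: Σ corner-gray over 11 cells = 7415  → 136.0993
row 4: Σ corner-gray over 11 cells = 7323  → 134.4107
row 5: Σ corner-gray over 11 cells = 6295  → 115.5422
row 6: Σ corner-gray over 11 cells = 5703  → 104.6762
row 7: Σ corner-gray over 11 cells = 5660  → 103.8870
row 8: Σ corner-gray over 11 cells = 5641  → 103.5383
row 9: Σ corner-gray over 11 cells = 5488  → 100.7300
Σ rows: total corner-gray = 63431  → 1164.2502 mm³


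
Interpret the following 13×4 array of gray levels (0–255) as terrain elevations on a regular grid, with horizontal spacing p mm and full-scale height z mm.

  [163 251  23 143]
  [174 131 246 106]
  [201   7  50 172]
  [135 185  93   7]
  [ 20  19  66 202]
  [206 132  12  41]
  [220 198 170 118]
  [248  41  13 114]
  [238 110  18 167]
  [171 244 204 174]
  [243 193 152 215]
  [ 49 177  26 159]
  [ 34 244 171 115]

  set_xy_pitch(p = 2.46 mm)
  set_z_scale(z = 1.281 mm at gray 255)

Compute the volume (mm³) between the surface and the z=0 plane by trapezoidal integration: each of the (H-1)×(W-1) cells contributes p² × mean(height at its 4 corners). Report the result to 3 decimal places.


140.913

height_mm = gray/255 × 1.281; cell vol = 2.46² × mean(4 corners)
unit = 2.46² × 1.281 / (4×255) = 0.0076001 mm³ per gray-sum
row 0: Σ corner-gray over 3 cells = 1888  → 14.3490
row 1: Σ corner-gray over 3 cells = 1521  → 11.5597
row 2: Σ corner-gray over 3 cells = 1185  → 9.0061
row 3: Σ corner-gray over 3 cells = 1090  → 8.2841
row 4: Σ corner-gray over 3 cells = 927  → 7.0453
row 5: Σ corner-gray over 3 cells = 1609  → 12.2286
row 6: Σ corner-gray over 3 cells = 1544  → 11.7346
row 7: Σ corner-gray over 3 cells = 1131  → 8.5957
row 8: Σ corner-gray over 3 cells = 1902  → 14.4554
row 9: Σ corner-gray over 3 cells = 2389  → 18.1566
row 10: Σ corner-gray over 3 cells = 1762  → 13.3914
row 11: Σ corner-gray over 3 cells = 1593  → 12.1070
Σ rows: total corner-gray = 18541  → 140.9134 mm³


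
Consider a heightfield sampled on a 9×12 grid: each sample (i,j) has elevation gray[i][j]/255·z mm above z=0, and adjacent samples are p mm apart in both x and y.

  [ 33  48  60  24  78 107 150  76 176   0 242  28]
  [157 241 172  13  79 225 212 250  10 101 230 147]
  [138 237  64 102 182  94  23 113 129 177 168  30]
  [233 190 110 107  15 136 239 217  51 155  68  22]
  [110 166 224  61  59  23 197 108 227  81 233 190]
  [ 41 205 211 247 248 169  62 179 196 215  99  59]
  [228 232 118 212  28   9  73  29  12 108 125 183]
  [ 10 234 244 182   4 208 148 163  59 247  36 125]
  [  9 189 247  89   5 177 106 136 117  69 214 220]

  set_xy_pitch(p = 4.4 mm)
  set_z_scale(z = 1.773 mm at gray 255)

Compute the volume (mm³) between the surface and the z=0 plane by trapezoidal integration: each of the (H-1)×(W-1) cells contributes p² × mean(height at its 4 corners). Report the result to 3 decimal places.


1595.789

height_mm = gray/255 × 1.773; cell vol = 4.4² × mean(4 corners)
unit = 4.4² × 1.773 / (4×255) = 0.0336522 mm³ per gray-sum
row 0: Σ corner-gray over 11 cells = 5353  → 180.1404
row 1: Σ corner-gray over 11 cells = 6116  → 205.8171
row 2: Σ corner-gray over 11 cells = 5577  → 187.6785
row 3: Σ corner-gray over 11 cells = 5889  → 198.1780
row 4: Σ corner-gray over 11 cells = 6820  → 229.5082
row 5: Σ corner-gray over 11 cells = 6065  → 204.1008
row 6: Σ corner-gray over 11 cells = 5488  → 184.6835
row 7: Σ corner-gray over 11 cells = 6112  → 205.6825
Σ rows: total corner-gray = 47420  → 1595.7890 mm³


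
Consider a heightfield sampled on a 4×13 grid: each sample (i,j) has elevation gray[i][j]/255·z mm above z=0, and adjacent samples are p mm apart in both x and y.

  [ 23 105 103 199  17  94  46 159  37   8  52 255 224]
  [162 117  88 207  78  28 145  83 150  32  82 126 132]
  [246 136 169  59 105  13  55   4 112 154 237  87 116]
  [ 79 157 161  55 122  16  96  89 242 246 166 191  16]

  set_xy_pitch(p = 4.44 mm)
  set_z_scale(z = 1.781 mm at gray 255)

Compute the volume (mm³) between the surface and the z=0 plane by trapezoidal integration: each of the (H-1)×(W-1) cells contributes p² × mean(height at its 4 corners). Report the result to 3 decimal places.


height_mm = gray/255 × 1.781; cell vol = 4.44² × mean(4 corners)
unit = 4.44² × 1.781 / (4×255) = 0.0344215 mm³ per gray-sum
row 0: Σ corner-gray over 12 cells = 4963  → 170.8339
row 1: Σ corner-gray over 12 cells = 5190  → 178.6475
row 2: Σ corner-gray over 12 cells = 5801  → 199.6791
Σ rows: total corner-gray = 15954  → 549.1605 mm³

549.160


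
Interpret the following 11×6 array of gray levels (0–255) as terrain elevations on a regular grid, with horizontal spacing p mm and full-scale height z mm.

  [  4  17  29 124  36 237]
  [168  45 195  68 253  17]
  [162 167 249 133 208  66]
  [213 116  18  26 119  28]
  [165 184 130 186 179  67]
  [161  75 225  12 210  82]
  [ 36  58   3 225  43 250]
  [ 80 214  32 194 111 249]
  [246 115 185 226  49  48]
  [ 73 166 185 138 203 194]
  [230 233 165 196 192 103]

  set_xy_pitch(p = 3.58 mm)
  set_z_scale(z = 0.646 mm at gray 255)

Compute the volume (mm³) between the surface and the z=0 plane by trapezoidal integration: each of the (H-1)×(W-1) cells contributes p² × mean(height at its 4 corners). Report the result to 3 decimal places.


218.738

height_mm = gray/255 × 0.646; cell vol = 3.58² × mean(4 corners)
unit = 3.58² × 0.646 / (4×255) = 0.00811705 mm³ per gray-sum
row 0: Σ corner-gray over 5 cells = 1960  → 15.9094
row 1: Σ corner-gray over 5 cells = 3049  → 24.7489
row 2: Σ corner-gray over 5 cells = 2541  → 20.6254
row 3: Σ corner-gray over 5 cells = 2389  → 19.3916
row 4: Σ corner-gray over 5 cells = 2877  → 23.3528
row 5: Σ corner-gray over 5 cells = 2231  → 18.1091
row 6: Σ corner-gray over 5 cells = 2375  → 19.2780
row 7: Σ corner-gray over 5 cells = 2875  → 23.3365
row 8: Σ corner-gray over 5 cells = 3095  → 25.1223
row 9: Σ corner-gray over 5 cells = 3556  → 28.8642
Σ rows: total corner-gray = 26948  → 218.7384 mm³


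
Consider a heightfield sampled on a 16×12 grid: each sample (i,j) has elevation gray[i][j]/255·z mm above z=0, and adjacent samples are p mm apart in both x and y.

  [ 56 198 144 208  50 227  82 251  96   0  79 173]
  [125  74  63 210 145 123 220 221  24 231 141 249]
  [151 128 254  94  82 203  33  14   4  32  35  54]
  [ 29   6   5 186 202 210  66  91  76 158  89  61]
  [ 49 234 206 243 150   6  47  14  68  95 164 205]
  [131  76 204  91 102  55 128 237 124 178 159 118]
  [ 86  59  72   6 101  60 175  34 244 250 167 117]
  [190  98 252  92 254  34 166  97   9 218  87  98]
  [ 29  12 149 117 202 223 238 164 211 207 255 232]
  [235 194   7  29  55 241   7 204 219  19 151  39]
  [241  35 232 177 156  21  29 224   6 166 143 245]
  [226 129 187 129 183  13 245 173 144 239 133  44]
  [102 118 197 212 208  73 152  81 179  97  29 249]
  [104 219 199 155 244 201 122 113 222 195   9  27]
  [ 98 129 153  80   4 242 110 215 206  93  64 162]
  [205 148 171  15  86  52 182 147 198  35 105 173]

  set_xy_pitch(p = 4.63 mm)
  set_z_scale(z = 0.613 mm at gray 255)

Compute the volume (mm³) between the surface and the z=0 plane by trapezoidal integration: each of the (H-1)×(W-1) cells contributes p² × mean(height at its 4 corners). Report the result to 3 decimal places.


1118.348

height_mm = gray/255 × 0.613; cell vol = 4.63² × mean(4 corners)
unit = 4.63² × 0.613 / (4×255) = 0.0128832 mm³ per gray-sum
row 0: Σ corner-gray over 11 cells = 6177  → 79.5793
row 1: Σ corner-gray over 11 cells = 5241  → 67.5206
row 2: Σ corner-gray over 11 cells = 4231  → 54.5086
row 3: Σ corner-gray over 11 cells = 4976  → 64.1066
row 4: Σ corner-gray over 11 cells = 5665  → 72.9831
row 5: Σ corner-gray over 11 cells = 5496  → 70.8058
row 6: Σ corner-gray over 11 cells = 5441  → 70.0973
row 7: Σ corner-gray over 11 cells = 6719  → 86.5619
row 8: Σ corner-gray over 11 cells = 6343  → 81.7179
row 9: Σ corner-gray over 11 cells = 5390  → 69.4402
row 10: Σ corner-gray over 11 cells = 6284  → 80.9578
row 11: Σ corner-gray over 11 cells = 6463  → 83.2638
row 12: Σ corner-gray over 11 cells = 6532  → 84.1528
row 13: Σ corner-gray over 11 cells = 6341  → 81.6921
row 14: Σ corner-gray over 11 cells = 5508  → 70.9604
Σ rows: total corner-gray = 86807  → 1118.3482 mm³


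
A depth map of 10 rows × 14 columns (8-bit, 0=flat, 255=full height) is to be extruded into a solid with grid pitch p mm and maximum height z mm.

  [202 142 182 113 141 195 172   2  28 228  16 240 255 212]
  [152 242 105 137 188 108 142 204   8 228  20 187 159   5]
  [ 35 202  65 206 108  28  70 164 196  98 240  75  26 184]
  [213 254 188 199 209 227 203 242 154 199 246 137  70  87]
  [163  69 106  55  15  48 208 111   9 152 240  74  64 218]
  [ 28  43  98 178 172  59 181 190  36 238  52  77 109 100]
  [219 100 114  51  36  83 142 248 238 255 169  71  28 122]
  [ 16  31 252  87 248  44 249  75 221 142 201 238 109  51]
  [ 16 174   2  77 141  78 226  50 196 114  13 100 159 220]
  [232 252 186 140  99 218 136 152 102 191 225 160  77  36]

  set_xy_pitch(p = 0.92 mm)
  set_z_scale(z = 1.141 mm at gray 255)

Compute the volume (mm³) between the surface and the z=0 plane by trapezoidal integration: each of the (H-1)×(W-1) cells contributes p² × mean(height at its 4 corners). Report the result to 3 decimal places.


59.804

height_mm = gray/255 × 1.141; cell vol = 0.92² × mean(4 corners)
unit = 0.92² × 1.141 / (4×255) = 0.000946806 mm³ per gray-sum
row 0: Σ corner-gray over 13 cells = 7455  → 7.0584
row 1: Σ corner-gray over 13 cells = 6788  → 6.4269
row 2: Σ corner-gray over 13 cells = 8131  → 7.6985
row 3: Σ corner-gray over 13 cells = 7639  → 7.2327
row 4: Σ corner-gray over 13 cells = 5677  → 5.3750
row 5: Σ corner-gray over 13 cells = 6405  → 6.0643
row 6: Σ corner-gray over 13 cells = 7272  → 6.8852
row 7: Σ corner-gray over 13 cells = 6757  → 6.3976
row 8: Σ corner-gray over 13 cells = 7040  → 6.6655
Σ rows: total corner-gray = 63164  → 59.8041 mm³


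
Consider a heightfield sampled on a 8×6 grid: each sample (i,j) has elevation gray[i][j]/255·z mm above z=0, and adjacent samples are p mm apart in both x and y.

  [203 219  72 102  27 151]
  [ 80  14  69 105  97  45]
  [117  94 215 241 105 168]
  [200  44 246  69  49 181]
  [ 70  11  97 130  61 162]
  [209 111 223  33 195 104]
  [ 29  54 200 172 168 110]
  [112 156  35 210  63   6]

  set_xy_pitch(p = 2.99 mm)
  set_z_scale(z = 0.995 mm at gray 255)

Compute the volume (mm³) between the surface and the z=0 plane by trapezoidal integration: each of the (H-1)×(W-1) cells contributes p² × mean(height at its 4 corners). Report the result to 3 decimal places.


143.042

height_mm = gray/255 × 0.995; cell vol = 2.99² × mean(4 corners)
unit = 2.99² × 0.995 / (4×255) = 0.00872098 mm³ per gray-sum
row 0: Σ corner-gray over 5 cells = 1889  → 16.4739
row 1: Σ corner-gray over 5 cells = 2290  → 19.9710
row 2: Σ corner-gray over 5 cells = 2792  → 24.3490
row 3: Σ corner-gray over 5 cells = 2027  → 17.6774
row 4: Σ corner-gray over 5 cells = 2267  → 19.7705
row 5: Σ corner-gray over 5 cells = 2764  → 24.1048
row 6: Σ corner-gray over 5 cells = 2373  → 20.6949
Σ rows: total corner-gray = 16402  → 143.0415 mm³


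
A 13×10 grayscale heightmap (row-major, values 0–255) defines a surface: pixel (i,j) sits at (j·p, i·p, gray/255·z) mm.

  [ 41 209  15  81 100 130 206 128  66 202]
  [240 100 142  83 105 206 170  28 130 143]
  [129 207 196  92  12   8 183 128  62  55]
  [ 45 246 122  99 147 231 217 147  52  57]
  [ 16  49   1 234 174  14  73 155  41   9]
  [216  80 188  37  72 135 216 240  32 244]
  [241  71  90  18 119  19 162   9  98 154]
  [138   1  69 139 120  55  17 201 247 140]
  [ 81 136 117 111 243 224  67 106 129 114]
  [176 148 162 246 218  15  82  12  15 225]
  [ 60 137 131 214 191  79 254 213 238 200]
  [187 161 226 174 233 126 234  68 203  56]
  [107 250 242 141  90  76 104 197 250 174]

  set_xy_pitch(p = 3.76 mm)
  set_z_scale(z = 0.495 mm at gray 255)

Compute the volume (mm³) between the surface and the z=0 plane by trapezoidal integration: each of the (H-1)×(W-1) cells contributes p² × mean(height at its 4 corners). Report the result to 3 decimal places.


height_mm = gray/255 × 0.495; cell vol = 3.76² × mean(4 corners)
unit = 3.76² × 0.495 / (4×255) = 0.00686089 mm³ per gray-sum
row 0: Σ corner-gray over 9 cells = 4424  → 30.3526
row 1: Σ corner-gray over 9 cells = 4271  → 29.3029
row 2: Σ corner-gray over 9 cells = 4584  → 31.4503
row 3: Σ corner-gray over 9 cells = 4131  → 28.3424
row 4: Σ corner-gray over 9 cells = 3967  → 27.2172
row 5: Σ corner-gray over 9 cells = 4027  → 27.6288
row 6: Σ corner-gray over 9 cells = 3543  → 24.3081
row 7: Σ corner-gray over 9 cells = 4437  → 30.4418
row 8: Σ corner-gray over 9 cells = 4658  → 31.9580
row 9: Σ corner-gray over 9 cells = 5371  → 36.8499
row 10: Σ corner-gray over 9 cells = 6267  → 42.9972
row 11: Σ corner-gray over 9 cells = 6074  → 41.6731
Σ rows: total corner-gray = 55754  → 382.5223 mm³

382.522


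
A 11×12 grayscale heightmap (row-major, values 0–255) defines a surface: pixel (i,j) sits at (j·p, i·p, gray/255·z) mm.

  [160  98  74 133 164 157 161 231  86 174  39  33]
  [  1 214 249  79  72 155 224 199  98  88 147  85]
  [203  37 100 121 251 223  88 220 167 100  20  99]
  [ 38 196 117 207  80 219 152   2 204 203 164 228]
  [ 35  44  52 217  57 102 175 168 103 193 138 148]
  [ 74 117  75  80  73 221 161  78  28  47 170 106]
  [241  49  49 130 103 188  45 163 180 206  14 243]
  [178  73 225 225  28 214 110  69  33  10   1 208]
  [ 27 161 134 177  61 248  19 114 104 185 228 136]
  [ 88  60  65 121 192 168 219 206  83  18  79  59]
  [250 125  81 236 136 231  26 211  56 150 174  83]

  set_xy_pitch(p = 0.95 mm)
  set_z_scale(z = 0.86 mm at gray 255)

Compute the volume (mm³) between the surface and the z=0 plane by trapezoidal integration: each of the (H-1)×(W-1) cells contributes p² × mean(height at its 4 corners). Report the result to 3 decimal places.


height_mm = gray/255 × 0.86; cell vol = 0.95² × mean(4 corners)
unit = 0.95² × 0.86 / (4×255) = 0.000760931 mm³ per gray-sum
row 0: Σ corner-gray over 11 cells = 5963  → 4.5374
row 1: Σ corner-gray over 11 cells = 6092  → 4.6356
row 2: Σ corner-gray over 11 cells = 6310  → 4.8015
row 3: Σ corner-gray over 11 cells = 6035  → 4.5922
row 4: Σ corner-gray over 11 cells = 4961  → 3.7750
row 5: Σ corner-gray over 11 cells = 5018  → 3.8184
row 6: Σ corner-gray over 11 cells = 5100  → 3.8807
row 7: Σ corner-gray over 11 cells = 5387  → 4.0991
row 8: Σ corner-gray over 11 cells = 5594  → 4.2567
row 9: Σ corner-gray over 11 cells = 5754  → 4.3784
Σ rows: total corner-gray = 56214  → 42.7750 mm³

42.775


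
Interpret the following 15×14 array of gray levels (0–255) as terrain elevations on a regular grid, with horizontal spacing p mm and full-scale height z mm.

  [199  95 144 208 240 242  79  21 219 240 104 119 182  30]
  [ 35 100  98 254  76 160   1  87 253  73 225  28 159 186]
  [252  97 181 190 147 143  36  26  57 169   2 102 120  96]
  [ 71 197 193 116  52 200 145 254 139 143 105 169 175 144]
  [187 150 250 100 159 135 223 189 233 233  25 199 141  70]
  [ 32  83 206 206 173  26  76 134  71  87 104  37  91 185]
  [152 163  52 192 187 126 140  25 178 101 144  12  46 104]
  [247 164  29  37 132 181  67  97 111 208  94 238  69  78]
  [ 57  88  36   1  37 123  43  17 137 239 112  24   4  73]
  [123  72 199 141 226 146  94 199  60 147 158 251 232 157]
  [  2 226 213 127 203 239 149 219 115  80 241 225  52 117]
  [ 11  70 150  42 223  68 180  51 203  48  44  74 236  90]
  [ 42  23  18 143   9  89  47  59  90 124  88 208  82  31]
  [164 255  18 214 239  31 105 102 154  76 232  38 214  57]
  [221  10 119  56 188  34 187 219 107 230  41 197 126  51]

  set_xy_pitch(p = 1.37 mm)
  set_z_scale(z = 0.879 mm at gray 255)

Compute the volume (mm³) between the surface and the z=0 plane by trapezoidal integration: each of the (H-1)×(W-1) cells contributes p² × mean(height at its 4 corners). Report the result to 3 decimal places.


148.341

height_mm = gray/255 × 0.879; cell vol = 1.37² × mean(4 corners)
unit = 1.37² × 0.879 / (4×255) = 0.00161745 mm³ per gray-sum
row 0: Σ corner-gray over 13 cells = 7264  → 11.7491
row 1: Σ corner-gray over 13 cells = 6137  → 9.9263
row 2: Σ corner-gray over 13 cells = 6879  → 11.1264
row 3: Σ corner-gray over 13 cells = 8322  → 13.4604
row 4: Σ corner-gray over 13 cells = 7136  → 11.5421
row 5: Σ corner-gray over 13 cells = 5793  → 9.3699
row 6: Σ corner-gray over 13 cells = 6167  → 9.9748
row 7: Σ corner-gray over 13 cells = 5031  → 8.1374
row 8: Σ corner-gray over 13 cells = 5982  → 9.6756
row 9: Σ corner-gray over 13 cells = 8427  → 13.6302
row 10: Σ corner-gray over 13 cells = 7176  → 11.6068
row 11: Σ corner-gray over 13 cells = 4912  → 7.9449
row 12: Σ corner-gray over 13 cells = 5610  → 9.0739
row 13: Σ corner-gray over 13 cells = 6877  → 11.1232
Σ rows: total corner-gray = 91713  → 148.3408 mm³


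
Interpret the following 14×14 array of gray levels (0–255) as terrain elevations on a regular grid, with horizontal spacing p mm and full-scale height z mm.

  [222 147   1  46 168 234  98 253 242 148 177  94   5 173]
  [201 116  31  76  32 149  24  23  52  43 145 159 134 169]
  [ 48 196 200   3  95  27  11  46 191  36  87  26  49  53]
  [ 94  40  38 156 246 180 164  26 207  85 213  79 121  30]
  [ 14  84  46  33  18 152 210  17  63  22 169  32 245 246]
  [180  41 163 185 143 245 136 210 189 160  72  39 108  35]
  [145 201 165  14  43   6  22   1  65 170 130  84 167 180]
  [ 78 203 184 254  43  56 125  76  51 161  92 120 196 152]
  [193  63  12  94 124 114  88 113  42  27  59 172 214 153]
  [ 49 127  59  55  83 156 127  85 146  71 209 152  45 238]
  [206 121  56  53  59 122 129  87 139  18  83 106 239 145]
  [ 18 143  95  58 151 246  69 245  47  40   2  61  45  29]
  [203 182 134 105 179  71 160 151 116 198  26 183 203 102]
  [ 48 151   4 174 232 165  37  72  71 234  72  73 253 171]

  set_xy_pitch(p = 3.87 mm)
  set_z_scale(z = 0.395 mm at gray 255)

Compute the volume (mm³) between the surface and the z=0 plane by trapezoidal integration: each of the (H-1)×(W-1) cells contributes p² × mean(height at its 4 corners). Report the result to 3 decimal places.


height_mm = gray/255 × 0.395; cell vol = 3.87² × mean(4 corners)
unit = 3.87² × 0.395 / (4×255) = 0.00579988 mm³ per gray-sum
row 0: Σ corner-gray over 13 cells = 5959  → 34.5615
row 1: Σ corner-gray over 13 cells = 4373  → 25.3629
row 2: Σ corner-gray over 13 cells = 5269  → 30.5596
row 3: Σ corner-gray over 13 cells = 5676  → 32.9201
row 4: Σ corner-gray over 13 cells = 6039  → 35.0255
row 5: Σ corner-gray over 13 cells = 6058  → 35.1357
row 6: Σ corner-gray over 13 cells = 5813  → 33.7147
row 7: Σ corner-gray over 13 cells = 5942  → 34.4629
row 8: Σ corner-gray over 13 cells = 5507  → 31.9399
row 9: Σ corner-gray over 13 cells = 5692  → 33.0129
row 10: Σ corner-gray over 13 cells = 5226  → 30.3102
row 11: Σ corner-gray over 13 cells = 6172  → 35.7968
row 12: Σ corner-gray over 13 cells = 7016  → 40.6919
Σ rows: total corner-gray = 74742  → 433.4945 mm³

433.494


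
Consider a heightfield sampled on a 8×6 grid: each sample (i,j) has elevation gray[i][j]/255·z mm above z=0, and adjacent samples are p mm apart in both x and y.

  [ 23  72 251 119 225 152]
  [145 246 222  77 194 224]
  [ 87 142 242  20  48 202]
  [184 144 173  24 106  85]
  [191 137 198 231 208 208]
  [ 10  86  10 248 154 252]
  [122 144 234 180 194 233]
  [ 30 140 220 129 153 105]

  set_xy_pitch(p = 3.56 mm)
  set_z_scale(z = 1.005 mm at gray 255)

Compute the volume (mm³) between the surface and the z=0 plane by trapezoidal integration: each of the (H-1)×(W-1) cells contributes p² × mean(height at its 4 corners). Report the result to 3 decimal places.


height_mm = gray/255 × 1.005; cell vol = 3.56² × mean(4 corners)
unit = 3.56² × 1.005 / (4×255) = 0.0124872 mm³ per gray-sum
row 0: Σ corner-gray over 5 cells = 3356  → 41.9071
row 1: Σ corner-gray over 5 cells = 3040  → 37.9612
row 2: Σ corner-gray over 5 cells = 2356  → 29.4199
row 3: Σ corner-gray over 5 cells = 3110  → 38.8353
row 4: Σ corner-gray over 5 cells = 3205  → 40.0216
row 5: Σ corner-gray over 5 cells = 3117  → 38.9227
row 6: Σ corner-gray over 5 cells = 3278  → 40.9331
Σ rows: total corner-gray = 21462  → 268.0008 mm³

268.001


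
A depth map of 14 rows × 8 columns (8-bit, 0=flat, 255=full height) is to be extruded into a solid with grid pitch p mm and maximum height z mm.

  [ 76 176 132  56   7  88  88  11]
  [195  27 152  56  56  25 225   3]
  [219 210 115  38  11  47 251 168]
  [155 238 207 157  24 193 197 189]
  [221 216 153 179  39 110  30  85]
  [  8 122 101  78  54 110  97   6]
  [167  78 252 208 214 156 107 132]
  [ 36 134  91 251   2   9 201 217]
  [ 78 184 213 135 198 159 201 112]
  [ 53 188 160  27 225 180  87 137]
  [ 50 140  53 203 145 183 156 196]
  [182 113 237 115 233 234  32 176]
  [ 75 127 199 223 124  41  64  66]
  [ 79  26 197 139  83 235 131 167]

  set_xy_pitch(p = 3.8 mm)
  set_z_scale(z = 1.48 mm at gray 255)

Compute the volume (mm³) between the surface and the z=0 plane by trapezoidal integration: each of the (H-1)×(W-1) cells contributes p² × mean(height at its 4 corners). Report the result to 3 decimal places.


height_mm = gray/255 × 1.48; cell vol = 3.8² × mean(4 corners)
unit = 3.8² × 1.48 / (4×255) = 0.0209522 mm³ per gray-sum
row 0: Σ corner-gray over 7 cells = 2461  → 51.5633
row 1: Σ corner-gray over 7 cells = 3011  → 63.0869
row 2: Σ corner-gray over 7 cells = 4107  → 86.0505
row 3: Σ corner-gray over 7 cells = 4136  → 86.6581
row 4: Σ corner-gray over 7 cells = 2898  → 60.7194
row 5: Σ corner-gray over 7 cells = 3467  → 72.6411
row 6: Σ corner-gray over 7 cells = 3958  → 82.9286
row 7: Σ corner-gray over 7 cells = 3999  → 83.7877
row 8: Σ corner-gray over 7 cells = 4294  → 89.9686
row 9: Σ corner-gray over 7 cells = 3930  → 82.3420
row 10: Σ corner-gray over 7 cells = 4292  → 89.9267
row 11: Σ corner-gray over 7 cells = 3983  → 83.4524
row 12: Σ corner-gray over 7 cells = 3565  → 74.6944
Σ rows: total corner-gray = 48101  → 1007.8197 mm³

1007.820


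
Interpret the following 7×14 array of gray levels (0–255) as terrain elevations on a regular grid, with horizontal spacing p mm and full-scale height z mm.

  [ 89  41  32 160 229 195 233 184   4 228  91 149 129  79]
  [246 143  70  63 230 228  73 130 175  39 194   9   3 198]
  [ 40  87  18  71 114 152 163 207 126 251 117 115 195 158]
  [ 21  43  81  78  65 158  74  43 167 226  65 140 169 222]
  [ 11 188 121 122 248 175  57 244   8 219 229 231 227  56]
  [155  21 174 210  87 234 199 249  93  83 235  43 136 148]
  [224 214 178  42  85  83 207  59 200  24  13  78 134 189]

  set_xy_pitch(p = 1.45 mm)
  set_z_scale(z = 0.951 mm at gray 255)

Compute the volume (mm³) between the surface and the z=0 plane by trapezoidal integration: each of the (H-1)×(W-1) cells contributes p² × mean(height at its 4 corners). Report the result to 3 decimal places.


height_mm = gray/255 × 0.951; cell vol = 1.45² × mean(4 corners)
unit = 1.45² × 0.951 / (4×255) = 0.00196027 mm³ per gray-sum
row 0: Σ corner-gray over 13 cells = 6676  → 13.0868
row 1: Σ corner-gray over 13 cells = 6588  → 12.9143
row 2: Σ corner-gray over 13 cells = 6291  → 12.3321
row 3: Σ corner-gray over 13 cells = 7066  → 13.8513
row 4: Σ corner-gray over 13 cells = 8036  → 15.7527
row 5: Σ corner-gray over 13 cells = 6878  → 13.4828
Σ rows: total corner-gray = 41535  → 81.4199 mm³

81.420


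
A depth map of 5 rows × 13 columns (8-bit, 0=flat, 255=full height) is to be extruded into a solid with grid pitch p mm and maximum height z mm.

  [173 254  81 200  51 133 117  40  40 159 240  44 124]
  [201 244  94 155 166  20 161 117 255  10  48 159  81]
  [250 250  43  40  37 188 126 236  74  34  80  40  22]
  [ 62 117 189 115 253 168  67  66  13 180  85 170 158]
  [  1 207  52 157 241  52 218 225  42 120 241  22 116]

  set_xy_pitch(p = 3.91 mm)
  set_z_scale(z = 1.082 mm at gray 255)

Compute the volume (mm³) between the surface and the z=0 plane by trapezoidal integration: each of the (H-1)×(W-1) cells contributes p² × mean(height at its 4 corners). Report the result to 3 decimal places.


height_mm = gray/255 × 1.082; cell vol = 3.91² × mean(4 corners)
unit = 3.91² × 1.082 / (4×255) = 0.0162174 mm³ per gray-sum
row 0: Σ corner-gray over 12 cells = 6155  → 99.8180
row 1: Σ corner-gray over 12 cells = 5708  → 92.5688
row 2: Σ corner-gray over 12 cells = 5634  → 91.3687
row 3: Σ corner-gray over 12 cells = 6337  → 102.7695
Σ rows: total corner-gray = 23834  → 386.5250 mm³

386.525


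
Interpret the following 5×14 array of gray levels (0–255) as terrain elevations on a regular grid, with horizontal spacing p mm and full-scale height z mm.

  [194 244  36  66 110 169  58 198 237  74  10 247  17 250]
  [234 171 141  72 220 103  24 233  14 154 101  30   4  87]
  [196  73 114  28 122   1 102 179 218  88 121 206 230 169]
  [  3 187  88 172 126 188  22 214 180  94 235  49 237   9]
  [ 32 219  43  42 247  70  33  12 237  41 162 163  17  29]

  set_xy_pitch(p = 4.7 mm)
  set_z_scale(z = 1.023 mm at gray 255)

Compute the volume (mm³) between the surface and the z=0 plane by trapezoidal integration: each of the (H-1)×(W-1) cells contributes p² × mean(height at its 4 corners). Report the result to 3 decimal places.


height_mm = gray/255 × 1.023; cell vol = 4.7² × mean(4 corners)
unit = 4.7² × 1.023 / (4×255) = 0.022155 mm³ per gray-sum
row 0: Σ corner-gray over 13 cells = 6231  → 138.0476
row 1: Σ corner-gray over 13 cells = 6184  → 137.0063
row 2: Σ corner-gray over 13 cells = 6925  → 153.4232
row 3: Σ corner-gray over 13 cells = 6229  → 138.0033
Σ rows: total corner-gray = 25569  → 566.4804 mm³

566.480


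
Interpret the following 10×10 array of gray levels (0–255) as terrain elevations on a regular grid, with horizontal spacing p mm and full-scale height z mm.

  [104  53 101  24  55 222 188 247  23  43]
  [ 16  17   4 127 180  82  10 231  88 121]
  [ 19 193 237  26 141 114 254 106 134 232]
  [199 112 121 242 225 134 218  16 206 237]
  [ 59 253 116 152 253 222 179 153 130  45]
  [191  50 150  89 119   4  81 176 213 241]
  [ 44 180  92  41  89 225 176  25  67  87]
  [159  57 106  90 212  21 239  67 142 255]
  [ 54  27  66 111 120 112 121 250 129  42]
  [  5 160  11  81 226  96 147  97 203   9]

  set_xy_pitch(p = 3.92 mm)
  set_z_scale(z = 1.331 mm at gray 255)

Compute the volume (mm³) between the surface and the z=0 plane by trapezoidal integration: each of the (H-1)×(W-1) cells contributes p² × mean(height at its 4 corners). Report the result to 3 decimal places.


828.594

height_mm = gray/255 × 1.331; cell vol = 3.92² × mean(4 corners)
unit = 3.92² × 1.331 / (4×255) = 0.0200516 mm³ per gray-sum
row 0: Σ corner-gray over 9 cells = 3588  → 71.9453
row 1: Σ corner-gray over 9 cells = 4276  → 85.7408
row 2: Σ corner-gray over 9 cells = 5645  → 113.1915
row 3: Σ corner-gray over 9 cells = 6004  → 120.3901
row 4: Σ corner-gray over 9 cells = 5216  → 104.5894
row 5: Σ corner-gray over 9 cells = 4117  → 82.5526
row 6: Σ corner-gray over 9 cells = 4203  → 84.2771
row 7: Σ corner-gray over 9 cells = 4250  → 85.2195
row 8: Σ corner-gray over 9 cells = 4024  → 80.6878
Σ rows: total corner-gray = 41323  → 828.5941 mm³
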